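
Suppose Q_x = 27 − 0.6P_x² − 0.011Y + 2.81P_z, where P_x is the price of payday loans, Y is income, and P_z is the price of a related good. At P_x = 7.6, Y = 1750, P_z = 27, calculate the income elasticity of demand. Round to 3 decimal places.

First evaluate Q_x: 27 − 0.6(7.6)² − 0.011(1750) + 2.81(27) = 27 − 34.656 − 19.25 + 75.87 = 48.964.
∂Q_x/∂Y = −0.011, so E_I = -0.011·(1750/48.964) ≈ -0.393.
E_I < 0: inferior good.

-0.393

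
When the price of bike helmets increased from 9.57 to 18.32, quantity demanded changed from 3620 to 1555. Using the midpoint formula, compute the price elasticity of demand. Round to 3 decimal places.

-1.272

%Δq = (1555 − 3620)/[(3620 + 1555)/2] = -2065/2587.5 ≈ -0.7981.
%ΔP = (18.32 − 9.57)/[(9.57 + 18.32)/2] = 8.75/13.945 ≈ 0.6275.
Arc elasticity E = %Δq/%ΔP ≈ -0.7981/0.6275 ≈ -1.272.
|E| > 1: demand is elastic over this range.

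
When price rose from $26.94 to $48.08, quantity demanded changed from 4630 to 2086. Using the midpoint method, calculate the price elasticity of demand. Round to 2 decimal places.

%ΔQ = (2086 − 4630)/[(4630 + 2086)/2] = -2544/3358 ≈ -0.7576.
%Δp = (48.08 − 26.94)/[(26.94 + 48.08)/2] = 21.14/37.51 ≈ 0.5636.
Arc elasticity E = %ΔQ/%Δp ≈ -0.7576/0.5636 ≈ -1.34.
|E| > 1: demand is elastic over this range.

-1.34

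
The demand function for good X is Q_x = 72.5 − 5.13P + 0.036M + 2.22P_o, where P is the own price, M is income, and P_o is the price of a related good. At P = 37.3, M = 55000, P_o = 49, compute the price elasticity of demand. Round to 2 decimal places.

Substituting, Q_x = 72.5 − 5.13(37.3) + 0.036(55000) + 2.22(49) = 72.5 − 191.349 + 1980 + 108.78 = 1969.931.
∂Q_x/∂P = −5.13, so E_p = (−5.13)·(37.3/1969.931) ≈ -0.10.
|E_p| < 1: demand is inelastic.

-0.10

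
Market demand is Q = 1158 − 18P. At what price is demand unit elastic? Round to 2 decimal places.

For linear demand Q = a − bP, E = −bP/(a − bP). |E| = 1 ⇒ bP = a − bP ⇒ P = a/(2b).
P = 1158/(2·18) ≈ 32.17.

32.17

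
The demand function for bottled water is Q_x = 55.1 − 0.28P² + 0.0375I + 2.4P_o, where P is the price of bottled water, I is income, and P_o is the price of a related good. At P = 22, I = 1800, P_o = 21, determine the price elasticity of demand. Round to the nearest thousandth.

At the given point, Q_x = 55.1 − 0.28(22)² + 0.0375(1800) + 2.4(21) = 55.1 − 135.52 + 67.5 + 50.4 = 37.48.
∂Q_x/∂P = −2·0.28·P = -12.32, so E_p = -12.32·(22/37.48) ≈ -7.232.
|E_p| > 1: demand is elastic.

-7.232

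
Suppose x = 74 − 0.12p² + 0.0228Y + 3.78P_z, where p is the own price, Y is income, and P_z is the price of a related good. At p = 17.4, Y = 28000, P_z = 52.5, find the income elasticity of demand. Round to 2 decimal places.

At the given point, x = 74 − 0.12(17.4)² + 0.0228(28000) + 3.78(52.5) = 74 − 36.3312 + 638.4 + 198.45 = 874.5188.
∂x/∂Y = +0.0228, so E_I = 0.0228·(28000/874.5188) ≈ 0.73.
E_I ∈ (0,1): normal good (necessity).

0.73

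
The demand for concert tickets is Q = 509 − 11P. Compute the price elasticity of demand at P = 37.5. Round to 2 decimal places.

At P = 37.5, Q = 96.5.
dQ/dP = −11.
Point elasticity E = (dQ/dP)·(P/Q) = -11 × 37.5/96.5 ≈ -4.27.
|E| > 1, so demand is elastic at this price.

-4.27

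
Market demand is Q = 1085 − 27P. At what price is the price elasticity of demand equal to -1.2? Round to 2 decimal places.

21.92

Set −bP/(a − bP) = −1.2 ⇒ bP = 1.2(a − bP) ⇒ bP(1+1.2) = 1.2·a.
P = 1.2·1085/(27·2.2) ≈ 21.92.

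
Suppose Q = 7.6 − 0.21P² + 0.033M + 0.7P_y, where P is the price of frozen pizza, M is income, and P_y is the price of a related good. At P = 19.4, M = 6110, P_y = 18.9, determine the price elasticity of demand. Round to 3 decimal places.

-1.102

At the given point, Q = 7.6 − 0.21(19.4)² + 0.033(6110) + 0.7(18.9) = 7.6 − 79.0356 + 201.63 + 13.23 = 143.4244.
∂Q/∂P = −2·0.21·P = -8.148, so E_p = -8.148·(19.4/143.4244) ≈ -1.102.
|E_p| > 1: demand is elastic.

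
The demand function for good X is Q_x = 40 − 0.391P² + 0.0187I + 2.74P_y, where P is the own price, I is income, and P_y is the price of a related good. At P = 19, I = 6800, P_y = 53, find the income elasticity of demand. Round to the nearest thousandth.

0.743

Evaluating quantity at (P, I, P_y) gives Q_x = 40 − 0.391(19)² + 0.0187(6800) + 2.74(53) = 40 − 141.151 + 127.16 + 145.22 = 171.229.
∂Q_x/∂I = +0.0187, so E_I = 0.0187·(6800/171.229) ≈ 0.743.
E_I ∈ (0,1): normal good (necessity).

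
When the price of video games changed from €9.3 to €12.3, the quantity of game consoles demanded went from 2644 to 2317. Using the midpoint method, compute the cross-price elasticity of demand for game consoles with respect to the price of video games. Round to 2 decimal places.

-0.47

%ΔQ_x = (2317 − 2644)/[(2644+2317)/2] = -327/2480.5 ≈ -0.1318.
%ΔP_y = (12.3 − 9.3)/[(9.3+12.3)/2] ≈ 0.2778.
E_xy = -0.1318/0.2778 ≈ -0.47.
E_xy < 0, so game consoles and video games are complements.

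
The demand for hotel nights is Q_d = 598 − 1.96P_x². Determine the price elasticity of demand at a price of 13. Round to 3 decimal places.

At P_x = 13, Q_d = 266.76.
dQ_d/dP_x = −2·1.96·P_x = −50.96.
Point elasticity E = (dQ_d/dP_x)·(P_x/Q_d) = -50.96 × 13/266.76 ≈ -2.483.
|E| > 1, so demand is elastic at this price.

-2.483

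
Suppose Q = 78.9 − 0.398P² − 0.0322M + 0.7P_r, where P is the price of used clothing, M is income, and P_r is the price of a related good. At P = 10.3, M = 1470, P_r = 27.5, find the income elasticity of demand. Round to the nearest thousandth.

At the given point, Q = 78.9 − 0.398(10.3)² − 0.0322(1470) + 0.7(27.5) = 78.9 − 42.2238 − 47.334 + 19.25 = 8.5922.
∂Q/∂M = −0.0322, so E_I = -0.0322·(1470/8.5922) ≈ -5.509.
E_I < 0: inferior good.

-5.509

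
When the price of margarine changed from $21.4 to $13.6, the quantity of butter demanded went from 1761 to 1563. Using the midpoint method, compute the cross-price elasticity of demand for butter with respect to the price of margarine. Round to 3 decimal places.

%ΔQ_x = (1563 − 1761)/[(1761+1563)/2] = -198/1662 ≈ -0.1191.
%ΔP_y = (13.6 − 21.4)/[(21.4+13.6)/2] ≈ -0.4457.
E_xy = -0.1191/-0.4457 ≈ 0.267.
E_xy > 0, so butter and margarine are substitutes.

0.267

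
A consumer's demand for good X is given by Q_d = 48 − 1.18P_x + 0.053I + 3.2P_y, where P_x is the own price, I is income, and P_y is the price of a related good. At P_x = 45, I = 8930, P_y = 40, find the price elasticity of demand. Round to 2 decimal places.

First evaluate Q_d: 48 − 1.18(45) + 0.053(8930) + 3.2(40) = 48 − 53.1 + 473.29 + 128 = 596.19.
∂Q_d/∂P_x = −1.18, so E_p = (−1.18)·(45/596.19) ≈ -0.09.
|E_p| < 1: demand is inelastic.

-0.09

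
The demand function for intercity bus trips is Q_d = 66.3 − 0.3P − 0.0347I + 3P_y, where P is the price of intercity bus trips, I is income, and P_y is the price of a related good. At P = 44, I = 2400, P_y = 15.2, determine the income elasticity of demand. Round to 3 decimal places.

First evaluate Q_d: 66.3 − 0.3(44) − 0.0347(2400) + 3(15.2) = 66.3 − 13.2 − 83.28 + 45.6 = 15.42.
∂Q_d/∂I = −0.0347, so E_I = -0.0347·(2400/15.42) ≈ -5.401.
E_I < 0: inferior good.

-5.401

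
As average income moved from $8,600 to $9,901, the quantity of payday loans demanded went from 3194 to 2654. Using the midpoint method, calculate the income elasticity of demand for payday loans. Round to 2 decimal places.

%ΔQ = (2654 − 3194)/[(3194+2654)/2] = -540/2924 ≈ -0.1847.
%ΔY = (9,901 − 8,600)/[(8,600+9,901)/2] = 1301/9250.5 ≈ 0.1406.
E_I = %ΔQ/%ΔY ≈ -1.31.
E_I < 0: inferior good.

-1.31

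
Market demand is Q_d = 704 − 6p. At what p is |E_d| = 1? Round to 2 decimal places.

For linear demand Q_d = a − bp, E = −bp/(a − bp). |E| = 1 ⇒ bp = a − bp ⇒ p = a/(2b).
p = 704/(2·6) ≈ 58.67.

58.67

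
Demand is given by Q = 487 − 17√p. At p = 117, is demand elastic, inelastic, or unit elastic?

inelastic

At p = 117, Q = 303.1169.
dQ/dp = −17/(2√p) = −17/(2·10.8167).
Point elasticity E = (dQ/dp)·(p/Q) = -0.7858 × 117/303.1169 ≈ -0.303.
|E| ≈ 0.303 < 1, so demand is inelastic.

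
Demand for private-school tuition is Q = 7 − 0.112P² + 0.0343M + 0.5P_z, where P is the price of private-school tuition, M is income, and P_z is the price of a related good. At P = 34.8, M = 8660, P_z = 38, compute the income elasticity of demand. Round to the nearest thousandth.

Q = 7 − 0.112(34.8)² + 0.0343(8660) + 0.5(38) = 7 − 135.6365 + 297.038 + 19 = 187.4015.
∂Q/∂M = +0.0343, so E_I = 0.0343·(8660/187.4015) ≈ 1.585.
E_I > 1: normal good (luxury).

1.585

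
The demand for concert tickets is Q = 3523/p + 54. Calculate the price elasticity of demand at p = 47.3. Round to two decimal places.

At p = 47.3, Q = 128.482.
dQ/dp = −3523/p² = −1.5747.
Point elasticity E = (dQ/dp)·(p/Q) = -1.5747 × 47.3/128.482 ≈ -0.58.
|E| < 1, so demand is inelastic at this price.

-0.58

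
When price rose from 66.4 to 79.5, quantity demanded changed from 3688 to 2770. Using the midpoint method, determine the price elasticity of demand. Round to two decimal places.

%Δq = (2770 − 3688)/[(3688 + 2770)/2] = -918/3229 ≈ -0.2843.
%Δp = (79.5 − 66.4)/[(66.4 + 79.5)/2] = 13.1/72.95 ≈ 0.1796.
Arc elasticity E = %Δq/%Δp ≈ -0.2843/0.1796 ≈ -1.58.
|E| > 1: demand is elastic over this range.

-1.58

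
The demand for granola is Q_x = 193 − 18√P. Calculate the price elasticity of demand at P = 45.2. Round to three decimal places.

At P = 45.2, Q_x = 71.9843.
dQ_x/dP = −18/(2√P) = −18/(2·6.7231).
Point elasticity E = (dQ_x/dP)·(P/Q_x) = -1.3387 × 45.2/71.9843 ≈ -0.841.
|E| < 1, so demand is inelastic at this price.

-0.841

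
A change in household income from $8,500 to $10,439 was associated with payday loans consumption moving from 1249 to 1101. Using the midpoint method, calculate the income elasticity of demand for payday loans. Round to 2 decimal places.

-0.62

%ΔQ = (1101 − 1249)/[(1249+1101)/2] = -148/1175 ≈ -0.1260.
%ΔI = (10,439 − 8,500)/[(8,500+10,439)/2] = 1939/9469.5 ≈ 0.2048.
E_I = %ΔQ/%ΔI ≈ -0.62.
E_I < 0: inferior good.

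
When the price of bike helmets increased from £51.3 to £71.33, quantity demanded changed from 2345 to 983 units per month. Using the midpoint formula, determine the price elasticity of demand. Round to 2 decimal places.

%ΔQ = (983 − 2345)/[(2345 + 983)/2] = -1362/1664 ≈ -0.8185.
%Δp = (71.33 − 51.3)/[(51.3 + 71.33)/2] = 20.03/61.315 ≈ 0.3267.
Arc elasticity E = %ΔQ/%Δp ≈ -0.8185/0.3267 ≈ -2.51.
|E| > 1: demand is elastic over this range.

-2.51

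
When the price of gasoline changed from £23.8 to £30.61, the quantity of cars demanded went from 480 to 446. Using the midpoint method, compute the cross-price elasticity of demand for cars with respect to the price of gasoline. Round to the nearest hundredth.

-0.29

%ΔQ_x = (446 − 480)/[(480+446)/2] = -34/463 ≈ -0.0734.
%ΔP_y = (30.61 − 23.8)/[(23.8+30.61)/2] ≈ 0.2503.
E_xy = -0.0734/0.2503 ≈ -0.29.
E_xy < 0, so cars and gasoline are complements.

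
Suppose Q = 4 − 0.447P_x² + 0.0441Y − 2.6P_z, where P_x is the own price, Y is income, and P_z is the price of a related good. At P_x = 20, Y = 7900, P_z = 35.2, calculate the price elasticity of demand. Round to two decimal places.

Substituting, Q = 4 − 0.447(20)² + 0.0441(7900) − 2.6(35.2) = 4 − 178.8 + 348.39 − 91.52 = 82.07.
∂Q/∂P_x = −2·0.447·P_x = -17.88, so E_p = -17.88·(20/82.07) ≈ -4.36.
|E_p| > 1: demand is elastic.

-4.36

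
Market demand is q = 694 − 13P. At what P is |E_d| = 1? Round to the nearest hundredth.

For linear demand q = a − bP, E = −bP/(a − bP). |E| = 1 ⇒ bP = a − bP ⇒ P = a/(2b).
P = 694/(2·13) ≈ 26.69.

26.69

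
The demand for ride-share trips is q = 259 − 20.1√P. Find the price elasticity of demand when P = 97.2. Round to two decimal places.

-1.63

At P = 97.2, q = 60.834.
dq/dP = −20.1/(2√P) = −20.1/(2·9.859).
Point elasticity E = (dq/dP)·(P/q) = -1.0194 × 97.2/60.834 ≈ -1.63.
|E| > 1, so demand is elastic at this price.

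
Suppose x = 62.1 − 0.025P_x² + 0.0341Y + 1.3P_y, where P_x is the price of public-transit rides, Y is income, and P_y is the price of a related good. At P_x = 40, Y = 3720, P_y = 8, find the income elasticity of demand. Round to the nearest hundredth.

0.80

Substituting, x = 62.1 − 0.025(40)² + 0.0341(3720) + 1.3(8) = 62.1 − 40 + 126.852 + 10.4 = 159.352.
∂x/∂Y = +0.0341, so E_I = 0.0341·(3720/159.352) ≈ 0.80.
E_I ∈ (0,1): normal good (necessity).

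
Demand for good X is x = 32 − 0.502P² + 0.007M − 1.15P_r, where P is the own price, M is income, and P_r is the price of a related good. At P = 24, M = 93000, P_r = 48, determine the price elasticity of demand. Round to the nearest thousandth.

-1.708

Evaluating quantity at (P, M, P_r) gives x = 32 − 0.502(24)² + 0.007(93000) − 1.15(48) = 32 − 289.152 + 651 − 55.2 = 338.648.
∂x/∂P = −2·0.502·P = -24.096, so E_p = -24.096·(24/338.648) ≈ -1.708.
|E_p| > 1: demand is elastic.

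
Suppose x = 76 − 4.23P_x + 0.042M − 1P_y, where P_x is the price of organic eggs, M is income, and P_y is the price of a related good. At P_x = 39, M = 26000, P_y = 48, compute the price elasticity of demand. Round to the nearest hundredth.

x = 76 − 4.23(39) + 0.042(26000) − 1(48) = 76 − 164.97 + 1092 − 48 = 955.03.
∂x/∂P_x = −4.23, so E_p = (−4.23)·(39/955.03) ≈ -0.17.
|E_p| < 1: demand is inelastic.

-0.17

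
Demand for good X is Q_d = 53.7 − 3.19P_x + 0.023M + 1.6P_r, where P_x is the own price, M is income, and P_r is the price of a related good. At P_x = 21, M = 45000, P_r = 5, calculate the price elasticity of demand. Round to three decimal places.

-0.065

Q_d = 53.7 − 3.19(21) + 0.023(45000) + 1.6(5) = 53.7 − 66.99 + 1035 + 8 = 1029.71.
∂Q_d/∂P_x = −3.19, so E_p = (−3.19)·(21/1029.71) ≈ -0.065.
|E_p| < 1: demand is inelastic.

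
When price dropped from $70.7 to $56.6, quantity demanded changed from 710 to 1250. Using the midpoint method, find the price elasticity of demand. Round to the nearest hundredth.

-2.49

%Δq = (1250 − 710)/[(710 + 1250)/2] = 540/980 ≈ 0.5510.
%Δp = (56.6 − 70.7)/[(70.7 + 56.6)/2] = -14.1/63.65 ≈ -0.2215.
Arc elasticity E = %Δq/%Δp ≈ 0.5510/-0.2215 ≈ -2.49.
|E| > 1: demand is elastic over this range.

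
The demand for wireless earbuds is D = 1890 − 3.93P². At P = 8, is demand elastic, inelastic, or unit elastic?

inelastic

At P = 8, D = 1638.48.
dD/dP = −2·3.93·P = −62.88.
Point elasticity E = (dD/dP)·(P/D) = -62.88 × 8/1638.48 ≈ -0.307.
|E| ≈ 0.307 < 1, so demand is inelastic.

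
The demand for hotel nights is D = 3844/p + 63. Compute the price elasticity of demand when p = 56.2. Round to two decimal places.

-0.52

At p = 56.2, D = 131.3986.
dD/dp = −3844/p² = −1.2171.
Point elasticity E = (dD/dp)·(p/D) = -1.2171 × 56.2/131.3986 ≈ -0.52.
|E| < 1, so demand is inelastic at this price.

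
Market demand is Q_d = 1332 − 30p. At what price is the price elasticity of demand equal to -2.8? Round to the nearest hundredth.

Set −bp/(a − bp) = −2.8 ⇒ bp = 2.8(a − bp) ⇒ bp(1+2.8) = 2.8·a.
p = 2.8·1332/(30·3.8) ≈ 32.72.

32.72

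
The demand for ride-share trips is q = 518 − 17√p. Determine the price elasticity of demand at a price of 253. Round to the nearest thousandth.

-0.546

At p = 253, q = 247.5984.
dq/dp = −17/(2√p) = −17/(2·15.906).
Point elasticity E = (dq/dp)·(p/q) = -0.5344 × 253/247.5984 ≈ -0.546.
|E| < 1, so demand is inelastic at this price.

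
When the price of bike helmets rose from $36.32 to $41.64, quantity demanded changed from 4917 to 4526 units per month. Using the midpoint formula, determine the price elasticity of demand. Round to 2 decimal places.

-0.61

%Δq = (4526 − 4917)/[(4917 + 4526)/2] = -391/4721.5 ≈ -0.0828.
%Δp = (41.64 − 36.32)/[(36.32 + 41.64)/2] = 5.32/38.98 ≈ 0.1365.
Arc elasticity E = %Δq/%Δp ≈ -0.0828/0.1365 ≈ -0.61.
|E| < 1: demand is inelastic over this range.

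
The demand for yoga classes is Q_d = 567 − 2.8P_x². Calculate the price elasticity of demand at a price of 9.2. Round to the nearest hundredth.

At P_x = 9.2, Q_d = 330.008.
dQ_d/dP_x = −2·2.8·P_x = −51.52.
Point elasticity E = (dQ_d/dP_x)·(P_x/Q_d) = -51.52 × 9.2/330.008 ≈ -1.44.
|E| > 1, so demand is elastic at this price.

-1.44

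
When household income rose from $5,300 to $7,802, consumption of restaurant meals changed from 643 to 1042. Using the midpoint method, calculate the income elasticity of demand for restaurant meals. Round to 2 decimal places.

%ΔQ = (1042 − 643)/[(643+1042)/2] = 399/842.5 ≈ 0.4736.
%ΔI = (7,802 − 5,300)/[(5,300+7,802)/2] = 2502/6551 ≈ 0.3819.
E_I = %ΔQ/%ΔI ≈ 1.24.
E_I > 1: normal good (luxury).

1.24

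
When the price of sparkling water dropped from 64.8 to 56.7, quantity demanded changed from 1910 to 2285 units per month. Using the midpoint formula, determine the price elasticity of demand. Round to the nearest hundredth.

%ΔQ = (2285 − 1910)/[(1910 + 2285)/2] = 375/2097.5 ≈ 0.1788.
%Δp = (56.7 − 64.8)/[(64.8 + 56.7)/2] = -8.1/60.75 ≈ -0.1333.
Arc elasticity E = %ΔQ/%Δp ≈ 0.1788/-0.1333 ≈ -1.34.
|E| > 1: demand is elastic over this range.

-1.34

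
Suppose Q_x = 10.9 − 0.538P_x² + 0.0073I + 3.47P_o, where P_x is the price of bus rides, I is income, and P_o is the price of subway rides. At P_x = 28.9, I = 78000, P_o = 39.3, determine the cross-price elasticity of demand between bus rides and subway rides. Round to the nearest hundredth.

First evaluate Q_x: 10.9 − 0.538(28.9)² + 0.0073(78000) + 3.47(39.3) = 10.9 − 449.343 + 569.4 + 136.371 = 267.328.
∂Q_x/∂P_o = +3.47, so E_xy = 3.47·(39.3/267.328) ≈ 0.51.
E_xy > 0: the goods are substitutes.

0.51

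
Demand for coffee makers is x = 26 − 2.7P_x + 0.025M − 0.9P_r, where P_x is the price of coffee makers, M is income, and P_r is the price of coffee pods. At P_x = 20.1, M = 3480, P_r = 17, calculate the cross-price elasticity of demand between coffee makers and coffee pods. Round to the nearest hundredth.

Substituting, x = 26 − 2.7(20.1) + 0.025(3480) − 0.9(17) = 26 − 54.27 + 87 − 15.3 = 43.43.
∂x/∂P_r = −0.9, so E_xy = -0.9·(17/43.43) ≈ -0.35.
E_xy < 0: the goods are complements.

-0.35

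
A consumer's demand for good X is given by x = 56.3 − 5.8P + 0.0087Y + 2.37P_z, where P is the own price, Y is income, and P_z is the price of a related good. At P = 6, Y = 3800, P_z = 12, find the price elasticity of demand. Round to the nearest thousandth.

First evaluate x: 56.3 − 5.8(6) + 0.0087(3800) + 2.37(12) = 56.3 − 34.8 + 33.06 + 28.44 = 83.
∂x/∂P = −5.8, so E_p = (−5.8)·(6/83) ≈ -0.419.
|E_p| < 1: demand is inelastic.

-0.419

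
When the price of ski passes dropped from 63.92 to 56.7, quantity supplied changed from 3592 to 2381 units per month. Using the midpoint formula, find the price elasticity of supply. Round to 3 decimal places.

%ΔQ = (2381 − 3592)/[(3592 + 2381)/2] = -1211/2986.5 ≈ -0.4055.
%Δp = (56.7 − 63.92)/[(63.92 + 56.7)/2] = -7.22/60.31 ≈ -0.1197.
Arc elasticity E = %ΔQ/%Δp ≈ -0.4055/-0.1197 ≈ 3.387.
|E| > 1: supply is elastic over this range.

3.387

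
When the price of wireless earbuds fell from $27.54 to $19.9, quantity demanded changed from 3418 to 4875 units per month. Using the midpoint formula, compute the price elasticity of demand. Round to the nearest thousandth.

%ΔQ = (4875 − 3418)/[(3418 + 4875)/2] = 1457/4146.5 ≈ 0.3514.
%ΔP = (19.9 − 27.54)/[(27.54 + 19.9)/2] = -7.64/23.72 ≈ -0.3221.
Arc elasticity E = %ΔQ/%ΔP ≈ 0.3514/-0.3221 ≈ -1.091.
|E| > 1: demand is elastic over this range.

-1.091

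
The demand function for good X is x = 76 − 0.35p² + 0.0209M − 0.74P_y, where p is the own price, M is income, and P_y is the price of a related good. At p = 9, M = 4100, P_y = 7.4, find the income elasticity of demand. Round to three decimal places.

Substituting, x = 76 − 0.35(9)² + 0.0209(4100) − 0.74(7.4) = 76 − 28.35 + 85.69 − 5.476 = 127.864.
∂x/∂M = +0.0209, so E_I = 0.0209·(4100/127.864) ≈ 0.670.
E_I ∈ (0,1): normal good (necessity).

0.670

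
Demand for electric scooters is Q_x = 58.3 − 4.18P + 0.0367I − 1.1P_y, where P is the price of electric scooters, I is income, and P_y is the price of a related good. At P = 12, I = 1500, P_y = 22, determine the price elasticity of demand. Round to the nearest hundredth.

-1.29

Evaluating quantity at (P, I, P_y) gives Q_x = 58.3 − 4.18(12) + 0.0367(1500) − 1.1(22) = 58.3 − 50.16 + 55.05 − 24.2 = 38.99.
∂Q_x/∂P = −4.18, so E_p = (−4.18)·(12/38.99) ≈ -1.29.
|E_p| > 1: demand is elastic.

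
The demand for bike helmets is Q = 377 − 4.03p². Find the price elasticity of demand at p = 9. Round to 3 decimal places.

-12.910

At p = 9, Q = 50.57.
dQ/dp = −2·4.03·p = −72.54.
Point elasticity E = (dQ/dp)·(p/Q) = -72.54 × 9/50.57 ≈ -12.910.
|E| > 1, so demand is elastic at this price.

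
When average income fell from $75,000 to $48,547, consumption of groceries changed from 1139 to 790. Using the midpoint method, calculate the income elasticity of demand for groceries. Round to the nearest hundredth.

0.84

%ΔQ = (790 − 1139)/[(1139+790)/2] = -349/964.5 ≈ -0.3618.
%ΔY = (48,547 − 75,000)/[(75,000+48,547)/2] = -26453/61773.5 ≈ -0.4282.
E_I = %ΔQ/%ΔY ≈ 0.84.
E_I ∈ (0,1): normal good (necessity).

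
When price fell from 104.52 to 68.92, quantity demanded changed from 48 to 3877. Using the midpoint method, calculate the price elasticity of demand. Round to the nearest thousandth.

%Δq = (3877 − 48)/[(48 + 3877)/2] = 3829/1962.5 ≈ 1.9511.
%ΔP = (68.92 − 104.52)/[(104.52 + 68.92)/2] = -35.6/86.72 ≈ -0.4105.
Arc elasticity E = %Δq/%ΔP ≈ 1.9511/-0.4105 ≈ -4.753.
|E| > 1: demand is elastic over this range.

-4.753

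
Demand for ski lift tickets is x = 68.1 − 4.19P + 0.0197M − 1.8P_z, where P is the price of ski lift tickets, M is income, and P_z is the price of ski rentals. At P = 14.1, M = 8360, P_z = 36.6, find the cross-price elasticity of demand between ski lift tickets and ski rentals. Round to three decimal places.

-0.611

First evaluate x: 68.1 − 4.19(14.1) + 0.0197(8360) − 1.8(36.6) = 68.1 − 59.079 + 164.692 − 65.88 = 107.833.
∂x/∂P_z = −1.8, so E_xy = -1.8·(36.6/107.833) ≈ -0.611.
E_xy < 0: the goods are complements.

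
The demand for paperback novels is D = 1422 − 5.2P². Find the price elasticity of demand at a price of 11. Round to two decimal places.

At P = 11, D = 792.8.
dD/dP = −2·5.2·P = −114.4.
Point elasticity E = (dD/dP)·(P/D) = -114.4 × 11/792.8 ≈ -1.59.
|E| > 1, so demand is elastic at this price.

-1.59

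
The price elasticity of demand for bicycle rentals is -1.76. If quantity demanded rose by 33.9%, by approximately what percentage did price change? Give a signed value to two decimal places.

-19.26

%ΔQ ≈ E × %ΔP ⇒ %ΔP = %ΔQ / E = (33.9%)/(-1.76) ≈ -19.26%.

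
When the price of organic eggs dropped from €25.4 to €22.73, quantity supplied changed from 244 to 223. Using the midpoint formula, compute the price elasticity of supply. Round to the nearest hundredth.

0.81

%Δq = (223 − 244)/[(244 + 223)/2] = -21/233.5 ≈ -0.0899.
%Δp = (22.73 − 25.4)/[(25.4 + 22.73)/2] = -2.67/24.065 ≈ -0.1109.
Arc elasticity E = %Δq/%Δp ≈ -0.0899/-0.1109 ≈ 0.81.
|E| < 1: supply is inelastic over this range.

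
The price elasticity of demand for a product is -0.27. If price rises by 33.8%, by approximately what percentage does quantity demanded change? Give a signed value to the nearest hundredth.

%ΔQ ≈ E × %ΔP = (-0.27) × (33.8%) ≈ -9.13%.

-9.13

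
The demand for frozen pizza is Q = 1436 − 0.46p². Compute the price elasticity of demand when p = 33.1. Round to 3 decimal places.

At p = 33.1, Q = 932.0194.
dQ/dp = −2·0.46·p = −30.452.
Point elasticity E = (dQ/dp)·(p/Q) = -30.452 × 33.1/932.0194 ≈ -1.081.
|E| > 1, so demand is elastic at this price.

-1.081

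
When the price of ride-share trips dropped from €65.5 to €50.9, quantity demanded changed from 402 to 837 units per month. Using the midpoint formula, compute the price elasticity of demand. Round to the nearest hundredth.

-2.80

%ΔQ = (837 − 402)/[(402 + 837)/2] = 435/619.5 ≈ 0.7022.
%Δp = (50.9 − 65.5)/[(65.5 + 50.9)/2] = -14.6/58.2 ≈ -0.2509.
Arc elasticity E = %ΔQ/%Δp ≈ 0.7022/-0.2509 ≈ -2.80.
|E| > 1: demand is elastic over this range.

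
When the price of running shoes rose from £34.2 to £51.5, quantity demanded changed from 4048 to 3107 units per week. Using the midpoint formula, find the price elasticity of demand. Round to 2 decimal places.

-0.65

%ΔQ = (3107 − 4048)/[(4048 + 3107)/2] = -941/3577.5 ≈ -0.2630.
%Δp = (51.5 − 34.2)/[(34.2 + 51.5)/2] = 17.3/42.85 ≈ 0.4037.
Arc elasticity E = %ΔQ/%Δp ≈ -0.2630/0.4037 ≈ -0.65.
|E| < 1: demand is inelastic over this range.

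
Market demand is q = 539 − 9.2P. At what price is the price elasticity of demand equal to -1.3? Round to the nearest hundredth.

33.11

Set −bP/(a − bP) = −1.3 ⇒ bP = 1.3(a − bP) ⇒ bP(1+1.3) = 1.3·a.
P = 1.3·539/(9.2·2.3) ≈ 33.11.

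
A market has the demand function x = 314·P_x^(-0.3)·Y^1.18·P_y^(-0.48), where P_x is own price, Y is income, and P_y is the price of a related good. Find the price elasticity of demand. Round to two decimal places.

-0.30

For a Cobb–Douglas (constant-elasticity) form x = A·P_x^α·…, the elasticity with respect to P_x equals the exponent α at every point.
Here the exponent on P_x is -0.3, so the price elasticity of demand is -0.30.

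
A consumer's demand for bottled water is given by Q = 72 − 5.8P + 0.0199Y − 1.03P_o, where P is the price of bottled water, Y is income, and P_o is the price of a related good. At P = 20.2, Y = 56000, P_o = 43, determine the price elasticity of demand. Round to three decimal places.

-0.114

Substituting, Q = 72 − 5.8(20.2) + 0.0199(56000) − 1.03(43) = 72 − 117.16 + 1114.4 − 44.29 = 1024.95.
∂Q/∂P = −5.8, so E_p = (−5.8)·(20.2/1024.95) ≈ -0.114.
|E_p| < 1: demand is inelastic.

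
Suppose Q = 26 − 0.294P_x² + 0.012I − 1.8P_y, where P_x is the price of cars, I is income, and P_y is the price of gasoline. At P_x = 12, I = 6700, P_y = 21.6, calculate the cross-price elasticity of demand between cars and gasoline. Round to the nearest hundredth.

-1.54

Substituting, Q = 26 − 0.294(12)² + 0.012(6700) − 1.8(21.6) = 26 − 42.336 + 80.4 − 38.88 = 25.184.
∂Q/∂P_y = −1.8, so E_xy = -1.8·(21.6/25.184) ≈ -1.54.
E_xy < 0: the goods are complements.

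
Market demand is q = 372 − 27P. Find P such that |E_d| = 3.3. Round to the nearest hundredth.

Set −bP/(a − bP) = −3.3 ⇒ bP = 3.3(a − bP) ⇒ bP(1+3.3) = 3.3·a.
P = 3.3·372/(27·4.3) ≈ 10.57.

10.57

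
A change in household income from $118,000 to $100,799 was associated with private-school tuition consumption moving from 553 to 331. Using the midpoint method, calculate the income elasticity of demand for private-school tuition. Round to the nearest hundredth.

%ΔQ = (331 − 553)/[(553+331)/2] = -222/442 ≈ -0.5023.
%ΔM = (100,799 − 118,000)/[(118,000+100,799)/2] = -17201/109399.5 ≈ -0.1572.
E_I = %ΔQ/%ΔM ≈ 3.19.
E_I > 1: normal good (luxury).

3.19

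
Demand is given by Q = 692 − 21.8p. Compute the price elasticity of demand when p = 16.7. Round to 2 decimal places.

At p = 16.7, Q = 327.94.
dQ/dp = −21.8.
Point elasticity E = (dQ/dp)·(p/Q) = -21.8 × 16.7/327.94 ≈ -1.11.
|E| > 1, so demand is elastic at this price.

-1.11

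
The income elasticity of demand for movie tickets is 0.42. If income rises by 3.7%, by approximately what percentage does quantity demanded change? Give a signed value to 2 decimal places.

%ΔQ ≈ E × %ΔI = (0.42) × (3.7%) ≈ 1.55%.

1.55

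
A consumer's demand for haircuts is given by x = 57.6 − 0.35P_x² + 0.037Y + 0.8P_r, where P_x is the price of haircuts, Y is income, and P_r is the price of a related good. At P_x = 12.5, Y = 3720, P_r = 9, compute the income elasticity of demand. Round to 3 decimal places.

Substituting, x = 57.6 − 0.35(12.5)² + 0.037(3720) + 0.8(9) = 57.6 − 54.6875 + 137.64 + 7.2 = 147.7525.
∂x/∂Y = +0.037, so E_I = 0.037·(3720/147.7525) ≈ 0.932.
E_I ∈ (0,1): normal good (necessity).

0.932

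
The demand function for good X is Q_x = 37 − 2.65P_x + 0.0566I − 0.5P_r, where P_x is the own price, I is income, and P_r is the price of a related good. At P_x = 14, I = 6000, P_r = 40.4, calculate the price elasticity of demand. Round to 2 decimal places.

First evaluate Q_x: 37 − 2.65(14) + 0.0566(6000) − 0.5(40.4) = 37 − 37.1 + 339.6 − 20.2 = 319.3.
∂Q_x/∂P_x = −2.65, so E_p = (−2.65)·(14/319.3) ≈ -0.12.
|E_p| < 1: demand is inelastic.

-0.12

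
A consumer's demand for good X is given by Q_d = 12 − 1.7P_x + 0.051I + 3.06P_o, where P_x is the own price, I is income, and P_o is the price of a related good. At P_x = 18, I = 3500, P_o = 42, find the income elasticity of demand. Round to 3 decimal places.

Evaluating quantity at (P_x, I, P_o) gives Q_d = 12 − 1.7(18) + 0.051(3500) + 3.06(42) = 12 − 30.6 + 178.5 + 128.52 = 288.42.
∂Q_d/∂I = +0.051, so E_I = 0.051·(3500/288.42) ≈ 0.619.
E_I ∈ (0,1): normal good (necessity).

0.619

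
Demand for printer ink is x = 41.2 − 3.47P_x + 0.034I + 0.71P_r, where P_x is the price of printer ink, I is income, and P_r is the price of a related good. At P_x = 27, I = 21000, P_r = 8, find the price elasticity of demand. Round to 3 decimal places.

x = 41.2 − 3.47(27) + 0.034(21000) + 0.71(8) = 41.2 − 93.69 + 714 + 5.68 = 667.19.
∂x/∂P_x = −3.47, so E_p = (−3.47)·(27/667.19) ≈ -0.140.
|E_p| < 1: demand is inelastic.

-0.140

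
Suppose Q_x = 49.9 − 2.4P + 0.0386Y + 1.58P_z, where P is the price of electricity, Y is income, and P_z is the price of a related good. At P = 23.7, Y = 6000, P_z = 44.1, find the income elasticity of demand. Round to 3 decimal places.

Substituting, Q_x = 49.9 − 2.4(23.7) + 0.0386(6000) + 1.58(44.1) = 49.9 − 56.88 + 231.6 + 69.678 = 294.298.
∂Q_x/∂Y = +0.0386, so E_I = 0.0386·(6000/294.298) ≈ 0.787.
E_I ∈ (0,1): normal good (necessity).

0.787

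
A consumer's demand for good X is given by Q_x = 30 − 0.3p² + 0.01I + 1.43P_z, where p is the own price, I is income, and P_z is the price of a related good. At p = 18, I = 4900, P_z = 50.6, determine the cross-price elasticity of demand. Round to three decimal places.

Q_x = 30 − 0.3(18)² + 0.01(4900) + 1.43(50.6) = 30 − 97.2 + 49 + 72.358 = 54.158.
∂Q_x/∂P_z = +1.43, so E_xy = 1.43·(50.6/54.158) ≈ 1.336.
E_xy > 0: the goods are substitutes.

1.336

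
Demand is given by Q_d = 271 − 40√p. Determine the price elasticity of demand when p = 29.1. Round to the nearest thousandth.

-1.954

At p = 29.1, Q_d = 55.2223.
dQ_d/dp = −40/(2√p) = −40/(2·5.3944).
Point elasticity E = (dQ_d/dp)·(p/Q_d) = -3.7075 × 29.1/55.2223 ≈ -1.954.
|E| > 1, so demand is elastic at this price.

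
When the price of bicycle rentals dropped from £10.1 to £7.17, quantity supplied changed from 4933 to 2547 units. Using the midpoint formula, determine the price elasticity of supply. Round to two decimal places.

1.88

%Δq = (2547 − 4933)/[(4933 + 2547)/2] = -2386/3740 ≈ -0.6380.
%ΔP = (7.17 − 10.1)/[(10.1 + 7.17)/2] = -2.93/8.635 ≈ -0.3393.
Arc elasticity E = %Δq/%ΔP ≈ -0.6380/-0.3393 ≈ 1.88.
|E| > 1: supply is elastic over this range.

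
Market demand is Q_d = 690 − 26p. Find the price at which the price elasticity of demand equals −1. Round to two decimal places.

13.27

For linear demand Q_d = a − bp, E = −bp/(a − bp). |E| = 1 ⇒ bp = a − bp ⇒ p = a/(2b).
p = 690/(2·26) ≈ 13.27.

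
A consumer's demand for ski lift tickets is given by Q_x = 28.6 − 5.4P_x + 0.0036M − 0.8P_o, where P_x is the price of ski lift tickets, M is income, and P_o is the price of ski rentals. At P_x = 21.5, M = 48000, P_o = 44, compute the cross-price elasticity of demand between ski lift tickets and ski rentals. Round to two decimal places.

-0.70

Q_x = 28.6 − 5.4(21.5) + 0.0036(48000) − 0.8(44) = 28.6 − 116.1 + 172.8 − 35.2 = 50.1.
∂Q_x/∂P_o = −0.8, so E_xy = -0.8·(44/50.1) ≈ -0.70.
E_xy < 0: the goods are complements.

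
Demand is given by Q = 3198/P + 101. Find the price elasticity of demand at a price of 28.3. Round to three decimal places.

At P = 28.3, Q = 214.0035.
dQ/dP = −3198/P² = −3.9931.
Point elasticity E = (dQ/dP)·(P/Q) = -3.9931 × 28.3/214.0035 ≈ -0.528.
|E| < 1, so demand is inelastic at this price.

-0.528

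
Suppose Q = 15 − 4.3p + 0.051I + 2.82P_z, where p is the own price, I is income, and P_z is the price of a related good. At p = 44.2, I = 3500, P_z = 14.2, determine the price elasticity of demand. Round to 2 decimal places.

Q = 15 − 4.3(44.2) + 0.051(3500) + 2.82(14.2) = 15 − 190.06 + 178.5 + 40.044 = 43.484.
∂Q/∂p = −4.3, so E_p = (−4.3)·(44.2/43.484) ≈ -4.37.
|E_p| > 1: demand is elastic.

-4.37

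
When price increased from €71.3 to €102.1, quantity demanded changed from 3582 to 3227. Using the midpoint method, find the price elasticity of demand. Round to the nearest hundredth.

%Δq = (3227 − 3582)/[(3582 + 3227)/2] = -355/3404.5 ≈ -0.1043.
%ΔP = (102.1 − 71.3)/[(71.3 + 102.1)/2] = 30.8/86.7 ≈ 0.3552.
Arc elasticity E = %Δq/%ΔP ≈ -0.1043/0.3552 ≈ -0.29.
|E| < 1: demand is inelastic over this range.

-0.29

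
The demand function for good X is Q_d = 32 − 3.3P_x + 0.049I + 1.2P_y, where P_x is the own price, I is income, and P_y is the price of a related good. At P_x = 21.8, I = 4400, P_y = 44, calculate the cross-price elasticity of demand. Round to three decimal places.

0.231

Substituting, Q_d = 32 − 3.3(21.8) + 0.049(4400) + 1.2(44) = 32 − 71.94 + 215.6 + 52.8 = 228.46.
∂Q_d/∂P_y = +1.2, so E_xy = 1.2·(44/228.46) ≈ 0.231.
E_xy > 0: the goods are substitutes.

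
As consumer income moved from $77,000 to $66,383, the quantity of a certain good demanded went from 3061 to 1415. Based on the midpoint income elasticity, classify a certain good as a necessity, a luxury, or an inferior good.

%ΔQ = (1415 − 3061)/[(3061+1415)/2] = -1646/2238 ≈ -0.7355.
%ΔI = (66,383 − 77,000)/[(77,000+66,383)/2] = -10617/71691.5 ≈ -0.1481.
E_I = %ΔQ/%ΔI ≈ 4.966.
E_I > 1: normal good (luxury).

luxury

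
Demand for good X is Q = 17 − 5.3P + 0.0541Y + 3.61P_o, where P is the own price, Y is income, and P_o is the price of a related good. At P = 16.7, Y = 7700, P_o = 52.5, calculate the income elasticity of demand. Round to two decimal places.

0.78

At the given point, Q = 17 − 5.3(16.7) + 0.0541(7700) + 3.61(52.5) = 17 − 88.51 + 416.57 + 189.525 = 534.585.
∂Q/∂Y = +0.0541, so E_I = 0.0541·(7700/534.585) ≈ 0.78.
E_I ∈ (0,1): normal good (necessity).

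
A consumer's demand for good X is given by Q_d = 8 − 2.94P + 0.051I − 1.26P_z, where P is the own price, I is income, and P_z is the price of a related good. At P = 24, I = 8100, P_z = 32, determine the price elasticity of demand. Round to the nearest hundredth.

Substituting, Q_d = 8 − 2.94(24) + 0.051(8100) − 1.26(32) = 8 − 70.56 + 413.1 − 40.32 = 310.22.
∂Q_d/∂P = −2.94, so E_p = (−2.94)·(24/310.22) ≈ -0.23.
|E_p| < 1: demand is inelastic.

-0.23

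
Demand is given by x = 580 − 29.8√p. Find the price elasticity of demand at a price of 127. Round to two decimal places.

-0.69

At p = 127, x = 244.1711.
dx/dp = −29.8/(2√p) = −29.8/(2·11.2694).
Point elasticity E = (dx/dp)·(p/x) = -1.3222 × 127/244.1711 ≈ -0.69.
|E| < 1, so demand is inelastic at this price.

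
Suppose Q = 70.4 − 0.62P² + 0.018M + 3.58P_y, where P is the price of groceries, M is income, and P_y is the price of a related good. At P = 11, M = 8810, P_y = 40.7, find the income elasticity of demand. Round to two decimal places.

0.53

Q = 70.4 − 0.62(11)² + 0.018(8810) + 3.58(40.7) = 70.4 − 75.02 + 158.58 + 145.706 = 299.666.
∂Q/∂M = +0.018, so E_I = 0.018·(8810/299.666) ≈ 0.53.
E_I ∈ (0,1): normal good (necessity).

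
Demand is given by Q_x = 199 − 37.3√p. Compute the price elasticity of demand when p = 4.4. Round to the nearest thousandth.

At p = 4.4, Q_x = 120.7589.
dQ_x/dp = −37.3/(2√p) = −37.3/(2·2.0976).
Point elasticity E = (dQ_x/dp)·(p/Q_x) = -8.891 × 4.4/120.7589 ≈ -0.324.
|E| < 1, so demand is inelastic at this price.

-0.324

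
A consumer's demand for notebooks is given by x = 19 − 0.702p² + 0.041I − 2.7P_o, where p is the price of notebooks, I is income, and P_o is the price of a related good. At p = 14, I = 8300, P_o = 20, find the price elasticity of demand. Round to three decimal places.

At the given point, x = 19 − 0.702(14)² + 0.041(8300) − 2.7(20) = 19 − 137.592 + 340.3 − 54 = 167.708.
∂x/∂p = −2·0.702·p = -19.656, so E_p = -19.656·(14/167.708) ≈ -1.641.
|E_p| > 1: demand is elastic.

-1.641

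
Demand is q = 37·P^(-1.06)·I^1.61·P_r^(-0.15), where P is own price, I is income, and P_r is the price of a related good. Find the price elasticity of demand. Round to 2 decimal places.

-1.06

For a Cobb–Douglas (constant-elasticity) form q = A·P^α·…, the elasticity with respect to P equals the exponent α at every point.
Here the exponent on P is -1.06, so the price elasticity of demand is -1.06.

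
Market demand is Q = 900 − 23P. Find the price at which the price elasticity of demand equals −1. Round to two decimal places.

19.57

For linear demand Q = a − bP, E = −bP/(a − bP). |E| = 1 ⇒ bP = a − bP ⇒ P = a/(2b).
P = 900/(2·23) ≈ 19.57.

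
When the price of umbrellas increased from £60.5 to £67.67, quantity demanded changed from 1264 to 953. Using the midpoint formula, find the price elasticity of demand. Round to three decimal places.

%Δq = (953 − 1264)/[(1264 + 953)/2] = -311/1108.5 ≈ -0.2806.
%ΔP = (67.67 − 60.5)/[(60.5 + 67.67)/2] = 7.17/64.085 ≈ 0.1119.
Arc elasticity E = %Δq/%ΔP ≈ -0.2806/0.1119 ≈ -2.508.
|E| > 1: demand is elastic over this range.

-2.508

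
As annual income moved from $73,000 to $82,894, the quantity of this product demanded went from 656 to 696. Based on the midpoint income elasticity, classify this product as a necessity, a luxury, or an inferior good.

%ΔQ = (696 − 656)/[(656+696)/2] = 40/676 ≈ 0.0592.
%ΔI = (82,894 − 73,000)/[(73,000+82,894)/2] = 9894/77947 ≈ 0.1269.
E_I = %ΔQ/%ΔI ≈ 0.466.
E_I ∈ (0,1): normal good (necessity).

necessity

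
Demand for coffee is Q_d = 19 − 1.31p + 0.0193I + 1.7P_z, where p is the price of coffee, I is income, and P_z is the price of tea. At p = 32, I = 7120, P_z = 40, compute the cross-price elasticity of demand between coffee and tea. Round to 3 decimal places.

Q_d = 19 − 1.31(32) + 0.0193(7120) + 1.7(40) = 19 − 41.92 + 137.416 + 68 = 182.496.
∂Q_d/∂P_z = +1.7, so E_xy = 1.7·(40/182.496) ≈ 0.373.
E_xy > 0: the goods are substitutes.

0.373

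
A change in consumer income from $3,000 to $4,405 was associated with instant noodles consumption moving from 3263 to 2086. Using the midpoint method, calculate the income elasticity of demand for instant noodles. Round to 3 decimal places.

%ΔQ = (2086 − 3263)/[(3263+2086)/2] = -1177/2674.5 ≈ -0.4401.
%ΔM = (4,405 − 3,000)/[(3,000+4,405)/2] = 1405/3702.5 ≈ 0.3795.
E_I = %ΔQ/%ΔM ≈ -1.160.
E_I < 0: inferior good.

-1.160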